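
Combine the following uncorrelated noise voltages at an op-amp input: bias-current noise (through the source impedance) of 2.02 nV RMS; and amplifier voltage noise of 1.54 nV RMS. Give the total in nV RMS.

2.54 nV

Uncorrelated sources add in power (mean-square): V_tot = √(ΣV_i²)
V_tot = √[(2.02×10⁻⁹)² + (1.54×10⁻⁹)²] = 2.54×10⁻⁹ V = 2.54 nV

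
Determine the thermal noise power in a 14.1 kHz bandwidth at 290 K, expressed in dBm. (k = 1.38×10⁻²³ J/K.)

−132.5 dBm

P_n = kTB = 1.38×10⁻²³ × 290 × 1.41×10⁴ = 5.64×10⁻¹⁷ W
In dBm: 10 log₁₀(5.64×10⁻¹⁷ / 10⁻³) = −132.5 dBm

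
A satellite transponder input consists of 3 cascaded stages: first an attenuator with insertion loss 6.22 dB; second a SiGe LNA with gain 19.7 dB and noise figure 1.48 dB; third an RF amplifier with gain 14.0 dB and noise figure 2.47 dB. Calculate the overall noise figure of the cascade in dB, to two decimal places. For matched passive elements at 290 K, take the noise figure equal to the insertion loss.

Convert to linear (a loss of L dB is a gain of −L dB): F_i = 10^(NF_i/10), G_i = 10^(G_i,dB/10)
  Stage 1: F_1 = 10^(6.22/10) = 4.188, G_1 = 10^(−6.22/10) = 0.2388
  Stage 2: F_2 = 10^(1.48/10) = 1.406, G_2 = 10^(19.7/10) = 93.33
  Stage 3: F_3 = 10^(2.47/10) = 1.766, G_3 = 10^(14.0/10) = 25.12
Friis cascade:
  F = 4.188 + (1.406 − 1)/0.2388 + (1.766 − 1)/22.28 = 5.923
NF = 10 log₁₀(5.923) = 7.73 dB

7.73 dB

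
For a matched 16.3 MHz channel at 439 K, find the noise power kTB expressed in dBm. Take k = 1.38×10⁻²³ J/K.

P_n = kTB = 1.38×10⁻²³ × 439 × 1.63×10⁷ = 9.87×10⁻¹⁴ W
In dBm: 10 log₁₀(9.87×10⁻¹⁴ / 10⁻³) = −100.1 dBm

−100.1 dBm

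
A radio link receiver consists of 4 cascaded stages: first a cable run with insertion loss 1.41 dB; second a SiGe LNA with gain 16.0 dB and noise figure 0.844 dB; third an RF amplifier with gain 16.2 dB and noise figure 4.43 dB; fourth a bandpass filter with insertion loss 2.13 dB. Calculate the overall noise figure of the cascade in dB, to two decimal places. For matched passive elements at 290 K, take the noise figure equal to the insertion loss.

2.41 dB

Convert to linear (a loss of L dB is a gain of −L dB): F_i = 10^(NF_i/10), G_i = 10^(G_i,dB/10)
  Stage 1: F_1 = 10^(1.41/10) = 1.384, G_1 = 10^(−1.41/10) = 0.7228
  Stage 2: F_2 = 10^(0.844/10) = 1.215, G_2 = 10^(16.0/10) = 39.81
  Stage 3: F_3 = 10^(4.43/10) = 2.773, G_3 = 10^(16.2/10) = 41.69
  Stage 4: F_4 = 10^(2.13/10) = 1.633, G_4 = 10^(−2.13/10) = 0.6124
Friis cascade:
  F = 1.384 + (1.215 − 1)/0.7228 + (2.773 − 1)/28.77 + (1.633 − 1)/1199 = 1.743
NF = 10 log₁₀(1.743) = 2.41 dB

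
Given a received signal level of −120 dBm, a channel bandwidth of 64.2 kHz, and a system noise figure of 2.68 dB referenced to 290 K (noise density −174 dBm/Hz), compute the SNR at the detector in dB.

3.2 dB

Noise floor: N = −174 + 10 log₁₀(B) + NF
10 log₁₀(6.42×10⁴) = 48.08 dB
N = −174 + 48.08 + 2.68 = −123.24 dBm
SNR = P_sig − N = −120 − (−123.24) = 3.24 dB → 3.2 dB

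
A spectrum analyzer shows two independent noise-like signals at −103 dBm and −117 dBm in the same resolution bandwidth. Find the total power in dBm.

−102.8 dBm

Convert to linear, add, convert back:
P₁ = 5.01×10⁻¹⁴ W, P₂ = 2.00×10⁻¹⁵ W
P_tot = 5.21×10⁻¹⁴ W → 10 log₁₀(P_tot / 10⁻³) = −102.8 dBm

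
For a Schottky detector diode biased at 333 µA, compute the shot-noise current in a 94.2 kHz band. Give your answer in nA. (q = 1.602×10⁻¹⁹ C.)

3.17 nA

I_n = √(2qI·B)
2qI·B = 2 × 1.602×10⁻¹⁹ × 3.33×10⁻⁴ × 9.42×10⁴ = 1.01×10⁻¹⁷ A²
I_n = √(1.01×10⁻¹⁷) = 3.17×10⁻⁹ A = 3.17 nA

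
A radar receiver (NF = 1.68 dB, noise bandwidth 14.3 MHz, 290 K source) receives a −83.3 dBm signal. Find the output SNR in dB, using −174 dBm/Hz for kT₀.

17.5 dB

Noise floor: N = −174 + 10 log₁₀(B) + NF
10 log₁₀(1.43×10⁷) = 71.55 dB
N = −174 + 71.55 + 1.68 = −100.77 dBm
SNR = P_sig − N = −83.3 − (−100.77) = 17.47 dB → 17.5 dB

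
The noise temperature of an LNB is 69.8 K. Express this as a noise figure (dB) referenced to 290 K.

0.937 dB

F = 1 + T_e/T₀ = 1 + 69.8/290 = 1.24069
NF = 10 log₁₀(1.24069) = 0.937 dB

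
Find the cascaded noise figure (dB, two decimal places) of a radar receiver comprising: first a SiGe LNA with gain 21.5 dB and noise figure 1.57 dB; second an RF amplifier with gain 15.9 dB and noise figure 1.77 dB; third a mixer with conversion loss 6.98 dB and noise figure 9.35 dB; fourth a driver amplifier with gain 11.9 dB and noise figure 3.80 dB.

1.59 dB

Convert to linear (a loss of L dB is a gain of −L dB): F_i = 10^(NF_i/10), G_i = 10^(G_i,dB/10)
  Stage 1: F_1 = 10^(1.57/10) = 1.435, G_1 = 10^(21.5/10) = 141.3
  Stage 2: F_2 = 10^(1.77/10) = 1.503, G_2 = 10^(15.9/10) = 38.90
  Stage 3: F_3 = 10^(9.35/10) = 8.610, G_3 = 10^(−6.98/10) = 0.2004
  Stage 4: F_4 = 10^(3.80/10) = 2.399, G_4 = 10^(11.9/10) = 15.49
Friis cascade:
  F = 1.435 + (1.503 − 1)/141.3 + (8.610 − 1)/5495 + (2.399 − 1)/1102 = 1.442
NF = 10 log₁₀(1.442) = 1.59 dB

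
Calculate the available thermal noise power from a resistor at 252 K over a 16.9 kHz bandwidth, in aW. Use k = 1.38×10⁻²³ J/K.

P_n = kTB = 1.38×10⁻²³ × 252 × 1.69×10⁴ = 5.88×10⁻¹⁷ W = 58.8 aW

58.8 aW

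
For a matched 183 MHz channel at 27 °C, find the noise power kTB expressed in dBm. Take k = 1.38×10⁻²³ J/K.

T = 27 °C + 273.15 = 300.15 K
P_n = kTB = 1.38×10⁻²³ × 300.15 × 1.83×10⁸ = 7.58×10⁻¹³ W
In dBm: 10 log₁₀(7.58×10⁻¹³ / 10⁻³) = −91.2 dBm

−91.2 dBm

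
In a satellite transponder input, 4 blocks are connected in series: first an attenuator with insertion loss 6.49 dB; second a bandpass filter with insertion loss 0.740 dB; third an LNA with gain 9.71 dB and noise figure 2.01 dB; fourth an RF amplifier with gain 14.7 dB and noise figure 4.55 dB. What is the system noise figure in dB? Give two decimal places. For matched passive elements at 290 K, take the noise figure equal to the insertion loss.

9.75 dB

Convert to linear (a loss of L dB is a gain of −L dB): F_i = 10^(NF_i/10), G_i = 10^(G_i,dB/10)
  Stage 1: F_1 = 10^(6.49/10) = 4.457, G_1 = 10^(−6.49/10) = 0.2244
  Stage 2: F_2 = 10^(0.740/10) = 1.186, G_2 = 10^(−0.740/10) = 0.8433
  Stage 3: F_3 = 10^(2.01/10) = 1.589, G_3 = 10^(9.71/10) = 9.354
  Stage 4: F_4 = 10^(4.55/10) = 2.851, G_4 = 10^(14.7/10) = 29.51
Friis cascade:
  F = 4.457 + (1.186 − 1)/0.2244 + (1.589 − 1)/0.1892 + (2.851 − 1)/1.770 = 9.440
NF = 10 log₁₀(9.440) = 9.75 dB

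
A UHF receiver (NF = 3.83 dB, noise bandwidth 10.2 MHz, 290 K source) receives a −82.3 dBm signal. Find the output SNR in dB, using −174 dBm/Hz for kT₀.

Noise floor: N = −174 + 10 log₁₀(B) + NF
10 log₁₀(1.02×10⁷) = 70.09 dB
N = −174 + 70.09 + 3.83 = −100.08 dBm
SNR = P_sig − N = −82.3 − (−100.08) = 17.78 dB → 17.8 dB

17.8 dB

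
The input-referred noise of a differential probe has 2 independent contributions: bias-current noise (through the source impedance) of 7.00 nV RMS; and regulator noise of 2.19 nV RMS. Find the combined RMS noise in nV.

7.33 nV

Uncorrelated sources add in power (mean-square): V_tot = √(ΣV_i²)
V_tot = √[(7.00×10⁻⁹)² + (2.19×10⁻⁹)²] = 7.33×10⁻⁹ V = 7.33 nV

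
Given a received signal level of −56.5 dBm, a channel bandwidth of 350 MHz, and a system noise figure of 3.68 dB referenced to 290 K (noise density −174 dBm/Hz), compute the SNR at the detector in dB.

Noise floor: N = −174 + 10 log₁₀(B) + NF
10 log₁₀(3.50×10⁸) = 85.44 dB
N = −174 + 85.44 + 3.68 = −84.88 dBm
SNR = P_sig − N = −56.5 − (−84.88) = 28.38 dB → 28.4 dB

28.4 dB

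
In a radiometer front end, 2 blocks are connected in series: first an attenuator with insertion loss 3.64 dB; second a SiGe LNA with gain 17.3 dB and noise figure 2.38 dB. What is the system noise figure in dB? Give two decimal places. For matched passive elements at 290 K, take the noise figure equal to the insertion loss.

6.02 dB

Convert to linear (a loss of L dB is a gain of −L dB): F_i = 10^(NF_i/10), G_i = 10^(G_i,dB/10)
  Stage 1: F_1 = 10^(3.64/10) = 2.312, G_1 = 10^(−3.64/10) = 0.4325
  Stage 2: F_2 = 10^(2.38/10) = 1.730, G_2 = 10^(17.3/10) = 53.70
Friis cascade:
  F = 2.312 + (1.730 − 1)/0.4325 = 3.999
NF = 10 log₁₀(3.999) = 6.02 dB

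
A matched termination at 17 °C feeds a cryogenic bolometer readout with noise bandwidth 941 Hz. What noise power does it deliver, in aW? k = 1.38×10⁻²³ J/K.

T = 17 °C + 273.15 = 290.15 K
P_n = kTB = 1.38×10⁻²³ × 290.15 × 9.41×10² = 3.77×10⁻¹⁸ W = 3.77 aW

3.77 aW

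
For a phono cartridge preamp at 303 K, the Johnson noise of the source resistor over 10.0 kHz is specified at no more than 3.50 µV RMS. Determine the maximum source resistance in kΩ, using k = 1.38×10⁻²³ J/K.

73.2 kΩ

Johnson–Nyquist: V_n = √(4kTRB) ⇒ R = V_n² / (4kTB)
4kTB = 4 × 1.38×10⁻²³ × 303 × 1.00×10⁴ = 1.67×10⁻¹⁶
R = (3.50×10⁻⁶)² / 1.67×10⁻¹⁶ = 7.32×10⁴ Ω = 73.2 kΩ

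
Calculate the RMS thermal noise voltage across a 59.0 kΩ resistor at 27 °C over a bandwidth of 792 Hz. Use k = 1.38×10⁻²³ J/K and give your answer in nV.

880 nV

T = 27 °C + 273.15 = 300.15 K
V_n = √(4kTRB)
4kTRB = 4 × 1.38×10⁻²³ × 300.15 × 5.90×10⁴ × 7.92×10² = 7.74×10⁻¹³ V²
V_n = √(7.74×10⁻¹³) = 8.80×10⁻⁷ V = 880 nV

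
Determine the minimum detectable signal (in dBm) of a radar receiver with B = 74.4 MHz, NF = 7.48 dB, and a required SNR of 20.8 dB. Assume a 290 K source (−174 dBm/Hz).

−67.0 dBm

Sensitivity = −174 + 10 log₁₀(B) + NF + SNR_min
= −174 + 78.72 + 7.48 + 20.8
= −67.00 dBm → −67.0 dBm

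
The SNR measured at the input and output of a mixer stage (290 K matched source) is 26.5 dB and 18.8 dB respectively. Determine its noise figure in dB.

7.7 dB

NF (dB) = SNR_in(dB) − SNR_out(dB) when the source is at T₀
NF = 26.5 − 18.8 = 7.7 dB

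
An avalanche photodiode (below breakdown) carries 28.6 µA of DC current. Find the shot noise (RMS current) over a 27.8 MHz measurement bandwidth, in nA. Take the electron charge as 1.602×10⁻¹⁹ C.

16.0 nA

I_n = √(2qI·B)
2qI·B = 2 × 1.602×10⁻¹⁹ × 2.86×10⁻⁵ × 2.78×10⁷ = 2.55×10⁻¹⁶ A²
I_n = √(2.55×10⁻¹⁶) = 1.60×10⁻⁸ A = 16.0 nA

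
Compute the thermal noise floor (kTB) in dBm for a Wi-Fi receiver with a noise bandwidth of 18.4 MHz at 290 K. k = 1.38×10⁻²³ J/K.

P_n = kTB = 1.38×10⁻²³ × 290 × 1.84×10⁷ = 7.36×10⁻¹⁴ W
In dBm: 10 log₁₀(7.36×10⁻¹⁴ / 10⁻³) = −101.3 dBm

−101.3 dBm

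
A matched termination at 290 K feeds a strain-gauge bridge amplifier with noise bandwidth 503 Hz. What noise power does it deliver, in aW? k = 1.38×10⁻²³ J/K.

2.01 aW

P_n = kTB = 1.38×10⁻²³ × 290 × 5.03×10² = 2.01×10⁻¹⁸ W = 2.01 aW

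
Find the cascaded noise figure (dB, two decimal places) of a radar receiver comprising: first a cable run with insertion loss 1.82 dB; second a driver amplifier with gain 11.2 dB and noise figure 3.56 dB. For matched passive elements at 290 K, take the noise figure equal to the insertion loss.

Convert to linear (a loss of L dB is a gain of −L dB): F_i = 10^(NF_i/10), G_i = 10^(G_i,dB/10)
  Stage 1: F_1 = 10^(1.82/10) = 1.521, G_1 = 10^(−1.82/10) = 0.6577
  Stage 2: F_2 = 10^(3.56/10) = 2.270, G_2 = 10^(11.2/10) = 13.18
Friis cascade:
  F = 1.521 + (2.270 − 1)/0.6577 = 3.451
NF = 10 log₁₀(3.451) = 5.38 dB

5.38 dB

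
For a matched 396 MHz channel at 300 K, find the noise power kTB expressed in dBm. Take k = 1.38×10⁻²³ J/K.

P_n = kTB = 1.38×10⁻²³ × 300 × 3.96×10⁸ = 1.64×10⁻¹² W
In dBm: 10 log₁₀(1.64×10⁻¹² / 10⁻³) = −87.9 dBm

−87.9 dBm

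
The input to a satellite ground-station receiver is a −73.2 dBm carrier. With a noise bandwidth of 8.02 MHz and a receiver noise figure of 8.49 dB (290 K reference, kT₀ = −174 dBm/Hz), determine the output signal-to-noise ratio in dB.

Noise floor: N = −174 + 10 log₁₀(B) + NF
10 log₁₀(8.02×10⁶) = 69.04 dB
N = −174 + 69.04 + 8.49 = −96.47 dBm
SNR = P_sig − N = −73.2 − (−96.47) = 23.27 dB → 23.3 dB

23.3 dB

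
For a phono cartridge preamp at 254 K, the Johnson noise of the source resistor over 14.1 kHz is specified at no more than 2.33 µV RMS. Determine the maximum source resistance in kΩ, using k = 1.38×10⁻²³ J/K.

27.5 kΩ

Johnson–Nyquist: V_n = √(4kTRB) ⇒ R = V_n² / (4kTB)
4kTB = 4 × 1.38×10⁻²³ × 254 × 1.41×10⁴ = 1.98×10⁻¹⁶
R = (2.33×10⁻⁶)² / 1.98×10⁻¹⁶ = 2.75×10⁴ Ω = 27.5 kΩ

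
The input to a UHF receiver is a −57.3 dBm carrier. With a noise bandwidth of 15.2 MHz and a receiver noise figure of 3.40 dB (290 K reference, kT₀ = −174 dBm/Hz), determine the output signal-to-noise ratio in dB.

41.5 dB

Noise floor: N = −174 + 10 log₁₀(B) + NF
10 log₁₀(1.52×10⁷) = 71.82 dB
N = −174 + 71.82 + 3.40 = −98.78 dBm
SNR = P_sig − N = −57.3 − (−98.78) = 41.48 dB → 41.5 dB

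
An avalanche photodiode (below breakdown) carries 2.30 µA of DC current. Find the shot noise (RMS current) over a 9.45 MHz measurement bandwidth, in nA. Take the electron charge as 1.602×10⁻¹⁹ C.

2.64 nA

I_n = √(2qI·B)
2qI·B = 2 × 1.602×10⁻¹⁹ × 2.30×10⁻⁶ × 9.45×10⁶ = 6.96×10⁻¹⁸ A²
I_n = √(6.96×10⁻¹⁸) = 2.64×10⁻⁹ A = 2.64 nA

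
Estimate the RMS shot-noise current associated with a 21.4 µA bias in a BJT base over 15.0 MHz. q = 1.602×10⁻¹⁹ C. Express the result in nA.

I_n = √(2qI·B)
2qI·B = 2 × 1.602×10⁻¹⁹ × 2.14×10⁻⁵ × 1.50×10⁷ = 1.03×10⁻¹⁶ A²
I_n = √(1.03×10⁻¹⁶) = 1.01×10⁻⁸ A = 10.1 nA

10.1 nA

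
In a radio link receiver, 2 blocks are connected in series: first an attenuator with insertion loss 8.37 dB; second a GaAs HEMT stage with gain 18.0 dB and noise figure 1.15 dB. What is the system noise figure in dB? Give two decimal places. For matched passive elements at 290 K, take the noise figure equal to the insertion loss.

Convert to linear (a loss of L dB is a gain of −L dB): F_i = 10^(NF_i/10), G_i = 10^(G_i,dB/10)
  Stage 1: F_1 = 10^(8.37/10) = 6.871, G_1 = 10^(−8.37/10) = 0.1455
  Stage 2: F_2 = 10^(1.15/10) = 1.303, G_2 = 10^(18.0/10) = 63.10
Friis cascade:
  F = 6.871 + (1.303 − 1)/0.1455 = 8.954
NF = 10 log₁₀(8.954) = 9.52 dB

9.52 dB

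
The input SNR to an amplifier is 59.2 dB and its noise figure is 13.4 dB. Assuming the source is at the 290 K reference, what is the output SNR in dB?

By definition F = SNR_in/SNR_out, so in dB: SNR_out = SNR_in − NF
SNR_out = 59.2 − 13.4 = 45.8 dB

45.8 dB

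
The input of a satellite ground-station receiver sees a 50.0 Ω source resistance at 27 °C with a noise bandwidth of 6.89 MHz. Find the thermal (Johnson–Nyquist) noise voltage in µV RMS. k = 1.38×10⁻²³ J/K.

2.39 µV

T = 27 °C + 273.15 = 300.15 K
V_n = √(4kTRB)
4kTRB = 4 × 1.38×10⁻²³ × 300.15 × 5.00×10¹ × 6.89×10⁶ = 5.71×10⁻¹² V²
V_n = √(5.71×10⁻¹²) = 2.39×10⁻⁶ V = 2.39 µV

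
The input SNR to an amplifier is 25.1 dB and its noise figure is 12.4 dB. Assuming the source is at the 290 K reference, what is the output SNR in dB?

By definition F = SNR_in/SNR_out, so in dB: SNR_out = SNR_in − NF
SNR_out = 25.1 − 12.4 = 12.7 dB

12.7 dB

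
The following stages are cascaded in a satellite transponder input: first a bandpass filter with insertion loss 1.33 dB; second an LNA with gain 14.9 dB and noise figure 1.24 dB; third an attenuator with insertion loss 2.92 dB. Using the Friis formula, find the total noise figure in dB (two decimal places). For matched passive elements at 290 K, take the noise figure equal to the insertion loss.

2.67 dB

Convert to linear (a loss of L dB is a gain of −L dB): F_i = 10^(NF_i/10), G_i = 10^(G_i,dB/10)
  Stage 1: F_1 = 10^(1.33/10) = 1.358, G_1 = 10^(−1.33/10) = 0.7362
  Stage 2: F_2 = 10^(1.24/10) = 1.330, G_2 = 10^(14.9/10) = 30.90
  Stage 3: F_3 = 10^(2.92/10) = 1.959, G_3 = 10^(−2.92/10) = 0.5105
Friis cascade:
  F = 1.358 + (1.330 − 1)/0.7362 + (1.959 − 1)/22.75 = 1.849
NF = 10 log₁₀(1.849) = 2.67 dB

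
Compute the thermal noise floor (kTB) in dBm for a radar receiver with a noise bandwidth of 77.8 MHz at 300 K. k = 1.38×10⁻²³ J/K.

−94.9 dBm

P_n = kTB = 1.38×10⁻²³ × 300 × 7.78×10⁷ = 3.22×10⁻¹³ W
In dBm: 10 log₁₀(3.22×10⁻¹³ / 10⁻³) = −94.9 dBm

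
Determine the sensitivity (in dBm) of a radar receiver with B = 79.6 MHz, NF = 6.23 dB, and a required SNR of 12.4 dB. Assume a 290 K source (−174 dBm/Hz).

Sensitivity = −174 + 10 log₁₀(B) + NF + SNR_min
= −174 + 79.01 + 6.23 + 12.4
= −76.36 dBm → −76.4 dBm

−76.4 dBm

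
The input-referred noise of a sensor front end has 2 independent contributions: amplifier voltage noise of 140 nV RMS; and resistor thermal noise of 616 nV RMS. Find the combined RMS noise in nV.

632 nV

Uncorrelated sources add in power (mean-square): V_tot = √(ΣV_i²)
V_tot = √[(1.40×10⁻⁷)² + (6.16×10⁻⁷)²] = 6.32×10⁻⁷ V = 632 nV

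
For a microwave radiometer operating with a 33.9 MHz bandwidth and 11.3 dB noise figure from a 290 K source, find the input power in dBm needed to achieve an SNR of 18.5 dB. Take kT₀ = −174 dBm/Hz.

Sensitivity = −174 + 10 log₁₀(B) + NF + SNR_min
= −174 + 75.3 + 11.3 + 18.5
= −68.9 dBm → −68.9 dBm

−68.9 dBm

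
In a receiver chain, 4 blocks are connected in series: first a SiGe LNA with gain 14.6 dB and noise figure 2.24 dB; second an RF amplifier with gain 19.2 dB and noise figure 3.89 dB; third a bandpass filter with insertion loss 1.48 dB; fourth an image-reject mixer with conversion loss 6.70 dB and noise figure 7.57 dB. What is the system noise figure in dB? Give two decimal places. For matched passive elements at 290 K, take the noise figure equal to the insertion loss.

Convert to linear (a loss of L dB is a gain of −L dB): F_i = 10^(NF_i/10), G_i = 10^(G_i,dB/10)
  Stage 1: F_1 = 10^(2.24/10) = 1.675, G_1 = 10^(14.6/10) = 28.84
  Stage 2: F_2 = 10^(3.89/10) = 2.449, G_2 = 10^(19.2/10) = 83.18
  Stage 3: F_3 = 10^(1.48/10) = 1.406, G_3 = 10^(−1.48/10) = 0.7112
  Stage 4: F_4 = 10^(7.57/10) = 5.715, G_4 = 10^(−6.70/10) = 0.2138
Friis cascade:
  F = 1.675 + (2.449 − 1)/28.84 + (1.406 − 1)/2399 + (5.715 − 1)/1706 = 1.728
NF = 10 log₁₀(1.728) = 2.38 dB

2.38 dB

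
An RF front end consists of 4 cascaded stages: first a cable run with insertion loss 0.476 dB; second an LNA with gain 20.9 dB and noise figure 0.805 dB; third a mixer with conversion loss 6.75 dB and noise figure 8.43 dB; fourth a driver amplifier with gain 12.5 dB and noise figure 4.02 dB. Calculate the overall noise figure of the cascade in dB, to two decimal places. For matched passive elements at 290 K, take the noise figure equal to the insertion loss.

Convert to linear (a loss of L dB is a gain of −L dB): F_i = 10^(NF_i/10), G_i = 10^(G_i,dB/10)
  Stage 1: F_1 = 10^(0.476/10) = 1.116, G_1 = 10^(−0.476/10) = 0.8962
  Stage 2: F_2 = 10^(0.805/10) = 1.204, G_2 = 10^(20.9/10) = 123.0
  Stage 3: F_3 = 10^(8.43/10) = 6.966, G_3 = 10^(−6.75/10) = 0.2113
  Stage 4: F_4 = 10^(4.02/10) = 2.523, G_4 = 10^(12.5/10) = 17.78
Friis cascade:
  F = 1.116 + (1.204 − 1)/0.8962 + (6.966 − 1)/110.3 + (2.523 − 1)/23.30 = 1.463
NF = 10 log₁₀(1.463) = 1.65 dB

1.65 dB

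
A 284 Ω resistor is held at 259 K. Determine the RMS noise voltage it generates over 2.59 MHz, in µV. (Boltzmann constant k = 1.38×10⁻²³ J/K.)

V_n = √(4kTRB)
4kTRB = 4 × 1.38×10⁻²³ × 259 × 2.84×10² × 2.59×10⁶ = 1.05×10⁻¹¹ V²
V_n = √(1.05×10⁻¹¹) = 3.24×10⁻⁶ V = 3.24 µV

3.24 µV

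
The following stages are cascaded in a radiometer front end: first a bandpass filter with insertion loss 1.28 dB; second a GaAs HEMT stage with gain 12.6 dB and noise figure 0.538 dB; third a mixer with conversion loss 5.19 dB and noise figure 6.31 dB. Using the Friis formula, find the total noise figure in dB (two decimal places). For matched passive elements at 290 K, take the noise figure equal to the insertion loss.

Convert to linear (a loss of L dB is a gain of −L dB): F_i = 10^(NF_i/10), G_i = 10^(G_i,dB/10)
  Stage 1: F_1 = 10^(1.28/10) = 1.343, G_1 = 10^(−1.28/10) = 0.7447
  Stage 2: F_2 = 10^(0.538/10) = 1.132, G_2 = 10^(12.6/10) = 18.20
  Stage 3: F_3 = 10^(6.31/10) = 4.276, G_3 = 10^(−5.19/10) = 0.3027
Friis cascade:
  F = 1.343 + (1.132 − 1)/0.7447 + (4.276 − 1)/13.55 = 1.762
NF = 10 log₁₀(1.762) = 2.46 dB

2.46 dB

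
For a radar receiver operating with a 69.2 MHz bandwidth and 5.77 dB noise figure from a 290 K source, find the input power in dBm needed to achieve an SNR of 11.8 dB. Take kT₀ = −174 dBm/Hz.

Sensitivity = −174 + 10 log₁₀(B) + NF + SNR_min
= −174 + 78.4 + 5.77 + 11.8
= −78.03 dBm → −78.0 dBm

−78.0 dBm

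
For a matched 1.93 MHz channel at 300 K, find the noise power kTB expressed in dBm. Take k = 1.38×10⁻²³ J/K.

P_n = kTB = 1.38×10⁻²³ × 300 × 1.93×10⁶ = 7.99×10⁻¹⁵ W
In dBm: 10 log₁₀(7.99×10⁻¹⁵ / 10⁻³) = −111.0 dBm

−111.0 dBm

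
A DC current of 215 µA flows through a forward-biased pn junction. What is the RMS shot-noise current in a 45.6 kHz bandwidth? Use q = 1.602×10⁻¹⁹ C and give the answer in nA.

1.77 nA

I_n = √(2qI·B)
2qI·B = 2 × 1.602×10⁻¹⁹ × 2.15×10⁻⁴ × 4.56×10⁴ = 3.14×10⁻¹⁸ A²
I_n = √(3.14×10⁻¹⁸) = 1.77×10⁻⁹ A = 1.77 nA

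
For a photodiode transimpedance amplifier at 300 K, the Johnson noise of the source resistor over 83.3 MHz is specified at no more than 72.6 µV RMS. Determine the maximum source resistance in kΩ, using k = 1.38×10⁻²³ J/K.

3.82 kΩ

Johnson–Nyquist: V_n = √(4kTRB) ⇒ R = V_n² / (4kTB)
4kTB = 4 × 1.38×10⁻²³ × 300 × 8.33×10⁷ = 1.38×10⁻¹²
R = (7.26×10⁻⁵)² / 1.38×10⁻¹² = 3.82×10³ Ω = 3.82 kΩ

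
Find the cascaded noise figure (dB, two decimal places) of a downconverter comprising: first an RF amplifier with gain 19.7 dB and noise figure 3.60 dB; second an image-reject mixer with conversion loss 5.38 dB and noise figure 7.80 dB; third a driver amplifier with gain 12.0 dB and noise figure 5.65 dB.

3.88 dB

Convert to linear (a loss of L dB is a gain of −L dB): F_i = 10^(NF_i/10), G_i = 10^(G_i,dB/10)
  Stage 1: F_1 = 10^(3.60/10) = 2.291, G_1 = 10^(19.7/10) = 93.33
  Stage 2: F_2 = 10^(7.80/10) = 6.026, G_2 = 10^(−5.38/10) = 0.2897
  Stage 3: F_3 = 10^(5.65/10) = 3.673, G_3 = 10^(12.0/10) = 15.85
Friis cascade:
  F = 2.291 + (6.026 − 1)/93.33 + (3.673 − 1)/27.04 = 2.444
NF = 10 log₁₀(2.444) = 3.88 dB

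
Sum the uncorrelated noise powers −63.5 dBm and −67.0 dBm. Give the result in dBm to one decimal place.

−61.9 dBm

Convert to linear, add, convert back:
P₁ = 4.47×10⁻¹⁰ W, P₂ = 2.00×10⁻¹⁰ W
P_tot = 6.46×10⁻¹⁰ W → 10 log₁₀(P_tot / 10⁻³) = −61.9 dBm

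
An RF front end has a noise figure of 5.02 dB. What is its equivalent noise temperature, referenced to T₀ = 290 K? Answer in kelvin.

631 K

F = 10^(5.02/10) = 3.17687
T_e = (F − 1)·T₀ = (3.17687 − 1) × 290 = 631 K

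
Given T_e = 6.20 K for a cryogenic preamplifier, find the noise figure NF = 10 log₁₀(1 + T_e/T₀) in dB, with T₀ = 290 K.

0.092 dB

F = 1 + T_e/T₀ = 1 + 6.20/290 = 1.02138
NF = 10 log₁₀(1.02138) = 0.092 dB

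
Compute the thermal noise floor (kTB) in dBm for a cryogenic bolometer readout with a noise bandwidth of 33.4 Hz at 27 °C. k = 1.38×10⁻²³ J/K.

T = 27 °C + 273.15 = 300.15 K
P_n = kTB = 1.38×10⁻²³ × 300.15 × 3.34×10¹ = 1.38×10⁻¹⁹ W
In dBm: 10 log₁₀(1.38×10⁻¹⁹ / 10⁻³) = −158.6 dBm

−158.6 dBm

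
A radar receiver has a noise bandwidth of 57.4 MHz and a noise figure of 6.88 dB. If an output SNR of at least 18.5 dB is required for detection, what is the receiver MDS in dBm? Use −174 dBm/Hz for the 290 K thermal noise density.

Sensitivity = −174 + 10 log₁₀(B) + NF + SNR_min
= −174 + 77.59 + 6.88 + 18.5
= −71.03 dBm → −71.0 dBm

−71.0 dBm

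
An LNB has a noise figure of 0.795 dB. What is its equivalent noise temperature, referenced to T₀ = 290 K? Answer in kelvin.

58.3 K

F = 10^(0.795/10) = 1.20088
T_e = (F − 1)·T₀ = (1.20088 − 1) × 290 = 58.3 K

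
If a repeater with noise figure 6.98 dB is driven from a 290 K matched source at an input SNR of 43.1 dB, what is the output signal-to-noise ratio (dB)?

36.12 dB

By definition F = SNR_in/SNR_out, so in dB: SNR_out = SNR_in − NF
SNR_out = 43.1 − 6.98 = 36.12 dB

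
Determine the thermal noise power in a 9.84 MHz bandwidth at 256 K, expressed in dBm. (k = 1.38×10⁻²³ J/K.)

P_n = kTB = 1.38×10⁻²³ × 256 × 9.84×10⁶ = 3.48×10⁻¹⁴ W
In dBm: 10 log₁₀(3.48×10⁻¹⁴ / 10⁻³) = −104.6 dBm

−104.6 dBm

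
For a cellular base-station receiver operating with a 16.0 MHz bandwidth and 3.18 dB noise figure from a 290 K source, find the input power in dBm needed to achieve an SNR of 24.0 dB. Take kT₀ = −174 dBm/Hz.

−74.8 dBm

Sensitivity = −174 + 10 log₁₀(B) + NF + SNR_min
= −174 + 72.04 + 3.18 + 24.0
= −74.78 dBm → −74.8 dBm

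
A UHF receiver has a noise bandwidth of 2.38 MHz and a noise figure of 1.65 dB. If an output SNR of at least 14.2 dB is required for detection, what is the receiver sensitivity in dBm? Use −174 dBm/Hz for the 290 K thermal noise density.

Sensitivity = −174 + 10 log₁₀(B) + NF + SNR_min
= −174 + 63.77 + 1.65 + 14.2
= −94.38 dBm → −94.4 dBm

−94.4 dBm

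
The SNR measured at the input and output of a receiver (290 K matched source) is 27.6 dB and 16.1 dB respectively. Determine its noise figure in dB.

11.5 dB

NF (dB) = SNR_in(dB) − SNR_out(dB) when the source is at T₀
NF = 27.6 − 16.1 = 11.5 dB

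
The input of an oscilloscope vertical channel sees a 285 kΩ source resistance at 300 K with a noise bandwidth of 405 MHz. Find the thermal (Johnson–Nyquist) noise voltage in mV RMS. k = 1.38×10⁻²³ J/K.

V_n = √(4kTRB)
4kTRB = 4 × 1.38×10⁻²³ × 300 × 2.85×10⁵ × 4.05×10⁸ = 1.91×10⁻⁶ V²
V_n = √(1.91×10⁻⁶) = 1.38×10⁻³ V = 1.38 mV

1.38 mV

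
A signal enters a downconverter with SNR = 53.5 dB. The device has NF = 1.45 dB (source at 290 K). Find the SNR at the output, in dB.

By definition F = SNR_in/SNR_out, so in dB: SNR_out = SNR_in − NF
SNR_out = 53.5 − 1.45 = 52.05 dB

52.05 dB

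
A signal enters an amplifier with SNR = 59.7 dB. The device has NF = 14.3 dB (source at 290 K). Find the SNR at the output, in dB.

By definition F = SNR_in/SNR_out, so in dB: SNR_out = SNR_in − NF
SNR_out = 59.7 − 14.3 = 45.4 dB

45.4 dB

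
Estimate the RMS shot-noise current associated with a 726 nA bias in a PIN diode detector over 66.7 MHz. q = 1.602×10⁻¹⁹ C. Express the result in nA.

I_n = √(2qI·B)
2qI·B = 2 × 1.602×10⁻¹⁹ × 7.26×10⁻⁷ × 6.67×10⁷ = 1.55×10⁻¹⁷ A²
I_n = √(1.55×10⁻¹⁷) = 3.94×10⁻⁹ A = 3.94 nA

3.94 nA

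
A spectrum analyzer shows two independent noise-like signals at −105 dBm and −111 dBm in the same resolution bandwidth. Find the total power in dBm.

−104.0 dBm

Convert to linear, add, convert back:
P₁ = 3.16×10⁻¹⁴ W, P₂ = 7.94×10⁻¹⁵ W
P_tot = 3.96×10⁻¹⁴ W → 10 log₁₀(P_tot / 10⁻³) = −104.0 dBm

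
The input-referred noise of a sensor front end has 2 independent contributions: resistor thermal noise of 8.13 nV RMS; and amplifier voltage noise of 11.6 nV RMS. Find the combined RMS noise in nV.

14.2 nV

Uncorrelated sources add in power (mean-square): V_tot = √(ΣV_i²)
V_tot = √[(8.13×10⁻⁹)² + (1.16×10⁻⁸)²] = 1.42×10⁻⁸ V = 14.2 nV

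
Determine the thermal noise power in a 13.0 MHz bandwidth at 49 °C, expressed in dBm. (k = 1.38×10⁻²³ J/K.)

−102.4 dBm

T = 49 °C + 273.15 = 322.15 K
P_n = kTB = 1.38×10⁻²³ × 322.15 × 1.30×10⁷ = 5.78×10⁻¹⁴ W
In dBm: 10 log₁₀(5.78×10⁻¹⁴ / 10⁻³) = −102.4 dBm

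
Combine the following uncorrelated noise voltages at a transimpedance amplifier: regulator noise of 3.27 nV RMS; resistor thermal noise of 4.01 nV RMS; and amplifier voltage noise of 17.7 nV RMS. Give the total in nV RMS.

18.4 nV

Uncorrelated sources add in power (mean-square): V_tot = √(ΣV_i²)
V_tot = √[(3.27×10⁻⁹)² + (4.01×10⁻⁹)² + (1.77×10⁻⁸)²] = 1.84×10⁻⁸ V = 18.4 nV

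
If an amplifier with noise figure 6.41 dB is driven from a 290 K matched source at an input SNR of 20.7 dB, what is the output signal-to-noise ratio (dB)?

14.29 dB

By definition F = SNR_in/SNR_out, so in dB: SNR_out = SNR_in − NF
SNR_out = 20.7 − 6.41 = 14.29 dB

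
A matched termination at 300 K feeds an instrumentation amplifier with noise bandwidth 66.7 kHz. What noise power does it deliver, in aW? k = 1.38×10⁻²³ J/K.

276 aW

P_n = kTB = 1.38×10⁻²³ × 300 × 6.67×10⁴ = 2.76×10⁻¹⁶ W = 276 aW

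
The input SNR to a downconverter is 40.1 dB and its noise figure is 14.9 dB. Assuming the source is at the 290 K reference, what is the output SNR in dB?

25.2 dB

By definition F = SNR_in/SNR_out, so in dB: SNR_out = SNR_in − NF
SNR_out = 40.1 − 14.9 = 25.2 dB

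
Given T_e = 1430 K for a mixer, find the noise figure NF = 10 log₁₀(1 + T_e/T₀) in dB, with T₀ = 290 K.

F = 1 + T_e/T₀ = 1 + 1430/290 = 5.93103
NF = 10 log₁₀(5.93103) = 7.73 dB

7.73 dB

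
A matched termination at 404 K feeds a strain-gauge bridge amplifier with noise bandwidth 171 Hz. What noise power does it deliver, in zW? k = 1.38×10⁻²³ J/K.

P_n = kTB = 1.38×10⁻²³ × 404 × 1.71×10² = 9.53×10⁻¹⁹ W = 953 zW

953 zW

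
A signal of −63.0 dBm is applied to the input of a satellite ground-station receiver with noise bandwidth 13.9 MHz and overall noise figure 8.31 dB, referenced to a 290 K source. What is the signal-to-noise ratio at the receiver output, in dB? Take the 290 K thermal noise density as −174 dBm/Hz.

31.3 dB

Noise floor: N = −174 + 10 log₁₀(B) + NF
10 log₁₀(1.39×10⁷) = 71.43 dB
N = −174 + 71.43 + 8.31 = −94.26 dBm
SNR = P_sig − N = −63.0 − (−94.26) = 31.26 dB → 31.3 dB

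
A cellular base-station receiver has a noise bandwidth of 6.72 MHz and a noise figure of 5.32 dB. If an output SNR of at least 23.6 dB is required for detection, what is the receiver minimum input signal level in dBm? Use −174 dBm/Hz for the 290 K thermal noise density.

Sensitivity = −174 + 10 log₁₀(B) + NF + SNR_min
= −174 + 68.27 + 5.32 + 23.6
= −76.81 dBm → −76.8 dBm

−76.8 dBm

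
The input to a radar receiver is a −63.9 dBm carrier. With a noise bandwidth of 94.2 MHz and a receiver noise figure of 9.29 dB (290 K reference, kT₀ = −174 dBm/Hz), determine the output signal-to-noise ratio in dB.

Noise floor: N = −174 + 10 log₁₀(B) + NF
10 log₁₀(9.42×10⁷) = 79.74 dB
N = −174 + 79.74 + 9.29 = −84.97 dBm
SNR = P_sig − N = −63.9 − (−84.97) = 21.07 dB → 21.1 dB

21.1 dB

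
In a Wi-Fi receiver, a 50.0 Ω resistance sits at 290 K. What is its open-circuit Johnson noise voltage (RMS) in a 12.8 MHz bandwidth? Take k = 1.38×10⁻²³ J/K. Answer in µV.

V_n = √(4kTRB)
4kTRB = 4 × 1.38×10⁻²³ × 290 × 5.00×10¹ × 1.28×10⁷ = 1.02×10⁻¹¹ V²
V_n = √(1.02×10⁻¹¹) = 3.20×10⁻⁶ V = 3.20 µV

3.20 µV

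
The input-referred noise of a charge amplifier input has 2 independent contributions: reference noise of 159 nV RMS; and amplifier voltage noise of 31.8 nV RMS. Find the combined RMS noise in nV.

Uncorrelated sources add in power (mean-square): V_tot = √(ΣV_i²)
V_tot = √[(1.59×10⁻⁷)² + (3.18×10⁻⁸)²] = 1.62×10⁻⁷ V = 162 nV

162 nV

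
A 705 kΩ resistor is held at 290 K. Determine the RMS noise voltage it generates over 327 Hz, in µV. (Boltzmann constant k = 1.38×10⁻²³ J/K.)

V_n = √(4kTRB)
4kTRB = 4 × 1.38×10⁻²³ × 290 × 7.05×10⁵ × 3.27×10² = 3.69×10⁻¹² V²
V_n = √(3.69×10⁻¹²) = 1.92×10⁻⁶ V = 1.92 µV

1.92 µV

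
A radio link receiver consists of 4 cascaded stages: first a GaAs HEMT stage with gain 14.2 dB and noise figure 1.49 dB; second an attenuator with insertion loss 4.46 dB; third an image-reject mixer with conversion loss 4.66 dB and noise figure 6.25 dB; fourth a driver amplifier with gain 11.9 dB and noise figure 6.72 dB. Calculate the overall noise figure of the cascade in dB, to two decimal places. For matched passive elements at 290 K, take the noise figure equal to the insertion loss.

Convert to linear (a loss of L dB is a gain of −L dB): F_i = 10^(NF_i/10), G_i = 10^(G_i,dB/10)
  Stage 1: F_1 = 10^(1.49/10) = 1.409, G_1 = 10^(14.2/10) = 26.30
  Stage 2: F_2 = 10^(4.46/10) = 2.793, G_2 = 10^(−4.46/10) = 0.3581
  Stage 3: F_3 = 10^(6.25/10) = 4.217, G_3 = 10^(−4.66/10) = 0.3420
  Stage 4: F_4 = 10^(6.72/10) = 4.699, G_4 = 10^(11.9/10) = 15.49
Friis cascade:
  F = 1.409 + (2.793 − 1)/26.30 + (4.217 − 1)/9.419 + (4.699 − 1)/3.221 = 2.967
NF = 10 log₁₀(2.967) = 4.72 dB

4.72 dB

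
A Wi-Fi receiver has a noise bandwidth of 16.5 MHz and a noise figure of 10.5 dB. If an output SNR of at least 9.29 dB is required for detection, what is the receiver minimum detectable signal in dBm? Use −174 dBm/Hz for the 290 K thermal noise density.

−82.0 dBm

Sensitivity = −174 + 10 log₁₀(B) + NF + SNR_min
= −174 + 72.17 + 10.5 + 9.29
= −82.04 dBm → −82.0 dBm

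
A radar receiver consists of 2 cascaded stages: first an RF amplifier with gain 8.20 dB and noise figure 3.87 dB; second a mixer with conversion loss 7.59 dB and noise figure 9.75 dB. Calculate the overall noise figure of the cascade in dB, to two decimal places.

5.70 dB

Convert to linear (a loss of L dB is a gain of −L dB): F_i = 10^(NF_i/10), G_i = 10^(G_i,dB/10)
  Stage 1: F_1 = 10^(3.87/10) = 2.438, G_1 = 10^(8.20/10) = 6.607
  Stage 2: F_2 = 10^(9.75/10) = 9.441, G_2 = 10^(−7.59/10) = 0.1742
Friis cascade:
  F = 2.438 + (9.441 − 1)/6.607 = 3.715
NF = 10 log₁₀(3.715) = 5.70 dB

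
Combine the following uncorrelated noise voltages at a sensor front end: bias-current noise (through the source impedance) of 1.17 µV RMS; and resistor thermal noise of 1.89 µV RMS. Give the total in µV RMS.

2.22 µV

Uncorrelated sources add in power (mean-square): V_tot = √(ΣV_i²)
V_tot = √[(1.17×10⁻⁶)² + (1.89×10⁻⁶)²] = 2.22×10⁻⁶ V = 2.22 µV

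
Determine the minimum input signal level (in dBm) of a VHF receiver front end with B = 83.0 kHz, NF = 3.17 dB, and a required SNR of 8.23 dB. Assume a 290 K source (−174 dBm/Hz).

Sensitivity = −174 + 10 log₁₀(B) + NF + SNR_min
= −174 + 49.19 + 3.17 + 8.23
= −113.41 dBm → −113.4 dBm

−113.4 dBm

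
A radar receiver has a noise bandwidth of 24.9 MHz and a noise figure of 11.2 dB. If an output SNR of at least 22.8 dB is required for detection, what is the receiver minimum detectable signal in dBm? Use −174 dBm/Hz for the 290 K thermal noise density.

Sensitivity = −174 + 10 log₁₀(B) + NF + SNR_min
= −174 + 73.96 + 11.2 + 22.8
= −66.04 dBm → −66.0 dBm

−66.0 dBm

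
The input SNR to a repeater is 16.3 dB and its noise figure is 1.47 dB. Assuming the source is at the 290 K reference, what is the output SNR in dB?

By definition F = SNR_in/SNR_out, so in dB: SNR_out = SNR_in − NF
SNR_out = 16.3 − 1.47 = 14.83 dB

14.83 dB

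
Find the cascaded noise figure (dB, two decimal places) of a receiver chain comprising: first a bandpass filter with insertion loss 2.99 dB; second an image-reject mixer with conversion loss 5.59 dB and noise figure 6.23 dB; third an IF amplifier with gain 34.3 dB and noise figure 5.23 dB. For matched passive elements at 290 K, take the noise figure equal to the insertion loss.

14.01 dB

Convert to linear (a loss of L dB is a gain of −L dB): F_i = 10^(NF_i/10), G_i = 10^(G_i,dB/10)
  Stage 1: F_1 = 10^(2.99/10) = 1.991, G_1 = 10^(−2.99/10) = 0.5023
  Stage 2: F_2 = 10^(6.23/10) = 4.198, G_2 = 10^(−5.59/10) = 0.2761
  Stage 3: F_3 = 10^(5.23/10) = 3.334, G_3 = 10^(34.3/10) = 2692
Friis cascade:
  F = 1.991 + (4.198 − 1)/0.5023 + (3.334 − 1)/0.1387 = 25.19
NF = 10 log₁₀(25.19) = 14.01 dB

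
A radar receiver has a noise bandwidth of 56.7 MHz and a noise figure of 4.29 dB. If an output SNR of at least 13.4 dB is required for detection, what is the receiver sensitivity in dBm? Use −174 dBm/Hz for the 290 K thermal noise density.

Sensitivity = −174 + 10 log₁₀(B) + NF + SNR_min
= −174 + 77.54 + 4.29 + 13.4
= −78.77 dBm → −78.8 dBm

−78.8 dBm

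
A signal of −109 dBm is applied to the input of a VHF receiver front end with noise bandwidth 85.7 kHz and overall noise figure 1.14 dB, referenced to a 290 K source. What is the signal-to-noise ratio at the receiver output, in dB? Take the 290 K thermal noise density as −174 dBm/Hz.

14.5 dB

Noise floor: N = −174 + 10 log₁₀(B) + NF
10 log₁₀(8.57×10⁴) = 49.33 dB
N = −174 + 49.33 + 1.14 = −123.53 dBm
SNR = P_sig − N = −109 − (−123.53) = 14.53 dB → 14.5 dB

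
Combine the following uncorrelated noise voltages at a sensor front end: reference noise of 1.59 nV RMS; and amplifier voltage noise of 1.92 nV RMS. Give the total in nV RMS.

Uncorrelated sources add in power (mean-square): V_tot = √(ΣV_i²)
V_tot = √[(1.59×10⁻⁹)² + (1.92×10⁻⁹)²] = 2.49×10⁻⁹ V = 2.49 nV

2.49 nV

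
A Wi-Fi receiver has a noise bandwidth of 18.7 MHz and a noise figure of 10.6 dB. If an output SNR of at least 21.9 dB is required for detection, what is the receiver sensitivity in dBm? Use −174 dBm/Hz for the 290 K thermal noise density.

Sensitivity = −174 + 10 log₁₀(B) + NF + SNR_min
= −174 + 72.72 + 10.6 + 21.9
= −68.78 dBm → −68.8 dBm

−68.8 dBm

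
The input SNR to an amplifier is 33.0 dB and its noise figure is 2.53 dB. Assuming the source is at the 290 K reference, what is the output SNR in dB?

30.47 dB

By definition F = SNR_in/SNR_out, so in dB: SNR_out = SNR_in − NF
SNR_out = 33.0 − 2.53 = 30.47 dB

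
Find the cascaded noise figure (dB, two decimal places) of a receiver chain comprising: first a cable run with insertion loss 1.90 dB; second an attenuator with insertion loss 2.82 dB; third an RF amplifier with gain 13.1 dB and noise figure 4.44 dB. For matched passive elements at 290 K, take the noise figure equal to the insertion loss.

9.16 dB

Convert to linear (a loss of L dB is a gain of −L dB): F_i = 10^(NF_i/10), G_i = 10^(G_i,dB/10)
  Stage 1: F_1 = 10^(1.90/10) = 1.549, G_1 = 10^(−1.90/10) = 0.6457
  Stage 2: F_2 = 10^(2.82/10) = 1.914, G_2 = 10^(−2.82/10) = 0.5224
  Stage 3: F_3 = 10^(4.44/10) = 2.780, G_3 = 10^(13.1/10) = 20.42
Friis cascade:
  F = 1.549 + (1.914 − 1)/0.6457 + (2.780 − 1)/0.3373 = 8.241
NF = 10 log₁₀(8.241) = 9.16 dB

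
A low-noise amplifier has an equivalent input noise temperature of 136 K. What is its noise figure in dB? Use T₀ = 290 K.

1.67 dB

F = 1 + T_e/T₀ = 1 + 136/290 = 1.46897
NF = 10 log₁₀(1.46897) = 1.67 dB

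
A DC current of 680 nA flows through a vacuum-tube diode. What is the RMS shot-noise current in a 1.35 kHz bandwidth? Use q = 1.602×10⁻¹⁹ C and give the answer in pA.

I_n = √(2qI·B)
2qI·B = 2 × 1.602×10⁻¹⁹ × 6.80×10⁻⁷ × 1.35×10³ = 2.94×10⁻²² A²
I_n = √(2.94×10⁻²²) = 1.72×10⁻¹¹ A = 17.2 pA

17.2 pA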